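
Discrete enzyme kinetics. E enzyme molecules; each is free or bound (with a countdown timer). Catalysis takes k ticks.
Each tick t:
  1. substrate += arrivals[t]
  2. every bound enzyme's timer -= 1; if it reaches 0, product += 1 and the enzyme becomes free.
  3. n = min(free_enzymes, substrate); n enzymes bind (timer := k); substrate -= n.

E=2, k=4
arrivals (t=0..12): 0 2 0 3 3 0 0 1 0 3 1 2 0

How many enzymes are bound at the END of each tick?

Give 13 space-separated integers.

Answer: 0 2 2 2 2 2 2 2 2 2 2 2 2

Derivation:
t=0: arr=0 -> substrate=0 bound=0 product=0
t=1: arr=2 -> substrate=0 bound=2 product=0
t=2: arr=0 -> substrate=0 bound=2 product=0
t=3: arr=3 -> substrate=3 bound=2 product=0
t=4: arr=3 -> substrate=6 bound=2 product=0
t=5: arr=0 -> substrate=4 bound=2 product=2
t=6: arr=0 -> substrate=4 bound=2 product=2
t=7: arr=1 -> substrate=5 bound=2 product=2
t=8: arr=0 -> substrate=5 bound=2 product=2
t=9: arr=3 -> substrate=6 bound=2 product=4
t=10: arr=1 -> substrate=7 bound=2 product=4
t=11: arr=2 -> substrate=9 bound=2 product=4
t=12: arr=0 -> substrate=9 bound=2 product=4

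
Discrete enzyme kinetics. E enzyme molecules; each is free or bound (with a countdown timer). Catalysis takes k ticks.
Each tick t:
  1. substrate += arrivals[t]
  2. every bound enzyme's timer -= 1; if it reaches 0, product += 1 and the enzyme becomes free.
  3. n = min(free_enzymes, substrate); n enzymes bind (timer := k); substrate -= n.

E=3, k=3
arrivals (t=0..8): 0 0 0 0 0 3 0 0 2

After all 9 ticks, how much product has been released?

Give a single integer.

t=0: arr=0 -> substrate=0 bound=0 product=0
t=1: arr=0 -> substrate=0 bound=0 product=0
t=2: arr=0 -> substrate=0 bound=0 product=0
t=3: arr=0 -> substrate=0 bound=0 product=0
t=4: arr=0 -> substrate=0 bound=0 product=0
t=5: arr=3 -> substrate=0 bound=3 product=0
t=6: arr=0 -> substrate=0 bound=3 product=0
t=7: arr=0 -> substrate=0 bound=3 product=0
t=8: arr=2 -> substrate=0 bound=2 product=3

Answer: 3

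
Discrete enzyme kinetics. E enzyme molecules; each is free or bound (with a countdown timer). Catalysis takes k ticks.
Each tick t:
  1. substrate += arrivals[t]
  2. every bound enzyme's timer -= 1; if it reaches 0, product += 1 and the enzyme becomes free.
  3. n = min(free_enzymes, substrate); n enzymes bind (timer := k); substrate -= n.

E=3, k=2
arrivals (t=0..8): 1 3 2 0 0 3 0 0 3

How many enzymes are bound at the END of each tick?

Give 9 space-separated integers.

t=0: arr=1 -> substrate=0 bound=1 product=0
t=1: arr=3 -> substrate=1 bound=3 product=0
t=2: arr=2 -> substrate=2 bound=3 product=1
t=3: arr=0 -> substrate=0 bound=3 product=3
t=4: arr=0 -> substrate=0 bound=2 product=4
t=5: arr=3 -> substrate=0 bound=3 product=6
t=6: arr=0 -> substrate=0 bound=3 product=6
t=7: arr=0 -> substrate=0 bound=0 product=9
t=8: arr=3 -> substrate=0 bound=3 product=9

Answer: 1 3 3 3 2 3 3 0 3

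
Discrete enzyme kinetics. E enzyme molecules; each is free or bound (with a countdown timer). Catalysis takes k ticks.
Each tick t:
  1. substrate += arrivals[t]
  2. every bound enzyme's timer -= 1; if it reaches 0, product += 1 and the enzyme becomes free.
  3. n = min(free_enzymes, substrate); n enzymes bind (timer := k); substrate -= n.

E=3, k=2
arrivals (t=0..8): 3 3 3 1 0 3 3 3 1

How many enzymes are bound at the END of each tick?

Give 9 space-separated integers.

Answer: 3 3 3 3 3 3 3 3 3

Derivation:
t=0: arr=3 -> substrate=0 bound=3 product=0
t=1: arr=3 -> substrate=3 bound=3 product=0
t=2: arr=3 -> substrate=3 bound=3 product=3
t=3: arr=1 -> substrate=4 bound=3 product=3
t=4: arr=0 -> substrate=1 bound=3 product=6
t=5: arr=3 -> substrate=4 bound=3 product=6
t=6: arr=3 -> substrate=4 bound=3 product=9
t=7: arr=3 -> substrate=7 bound=3 product=9
t=8: arr=1 -> substrate=5 bound=3 product=12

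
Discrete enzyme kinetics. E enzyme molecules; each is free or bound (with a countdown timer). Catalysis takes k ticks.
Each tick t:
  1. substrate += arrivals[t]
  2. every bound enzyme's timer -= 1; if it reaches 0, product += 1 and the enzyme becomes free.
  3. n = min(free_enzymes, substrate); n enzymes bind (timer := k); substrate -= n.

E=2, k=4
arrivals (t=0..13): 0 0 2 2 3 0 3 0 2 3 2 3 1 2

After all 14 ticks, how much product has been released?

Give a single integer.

Answer: 4

Derivation:
t=0: arr=0 -> substrate=0 bound=0 product=0
t=1: arr=0 -> substrate=0 bound=0 product=0
t=2: arr=2 -> substrate=0 bound=2 product=0
t=3: arr=2 -> substrate=2 bound=2 product=0
t=4: arr=3 -> substrate=5 bound=2 product=0
t=5: arr=0 -> substrate=5 bound=2 product=0
t=6: arr=3 -> substrate=6 bound=2 product=2
t=7: arr=0 -> substrate=6 bound=2 product=2
t=8: arr=2 -> substrate=8 bound=2 product=2
t=9: arr=3 -> substrate=11 bound=2 product=2
t=10: arr=2 -> substrate=11 bound=2 product=4
t=11: arr=3 -> substrate=14 bound=2 product=4
t=12: arr=1 -> substrate=15 bound=2 product=4
t=13: arr=2 -> substrate=17 bound=2 product=4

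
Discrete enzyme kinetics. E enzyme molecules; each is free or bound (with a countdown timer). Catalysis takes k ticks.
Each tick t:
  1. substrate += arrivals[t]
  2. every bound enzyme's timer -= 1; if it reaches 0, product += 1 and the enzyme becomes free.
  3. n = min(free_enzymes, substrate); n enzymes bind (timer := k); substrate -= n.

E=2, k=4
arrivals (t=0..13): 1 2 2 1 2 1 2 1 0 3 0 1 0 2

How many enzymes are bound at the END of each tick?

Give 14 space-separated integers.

Answer: 1 2 2 2 2 2 2 2 2 2 2 2 2 2

Derivation:
t=0: arr=1 -> substrate=0 bound=1 product=0
t=1: arr=2 -> substrate=1 bound=2 product=0
t=2: arr=2 -> substrate=3 bound=2 product=0
t=3: arr=1 -> substrate=4 bound=2 product=0
t=4: arr=2 -> substrate=5 bound=2 product=1
t=5: arr=1 -> substrate=5 bound=2 product=2
t=6: arr=2 -> substrate=7 bound=2 product=2
t=7: arr=1 -> substrate=8 bound=2 product=2
t=8: arr=0 -> substrate=7 bound=2 product=3
t=9: arr=3 -> substrate=9 bound=2 product=4
t=10: arr=0 -> substrate=9 bound=2 product=4
t=11: arr=1 -> substrate=10 bound=2 product=4
t=12: arr=0 -> substrate=9 bound=2 product=5
t=13: arr=2 -> substrate=10 bound=2 product=6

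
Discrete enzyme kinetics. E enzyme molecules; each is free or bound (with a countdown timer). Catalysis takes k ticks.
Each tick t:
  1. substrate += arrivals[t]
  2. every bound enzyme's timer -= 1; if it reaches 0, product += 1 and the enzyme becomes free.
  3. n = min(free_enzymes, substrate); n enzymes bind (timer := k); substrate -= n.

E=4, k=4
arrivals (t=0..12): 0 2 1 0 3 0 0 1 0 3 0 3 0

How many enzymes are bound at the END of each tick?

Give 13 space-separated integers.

t=0: arr=0 -> substrate=0 bound=0 product=0
t=1: arr=2 -> substrate=0 bound=2 product=0
t=2: arr=1 -> substrate=0 bound=3 product=0
t=3: arr=0 -> substrate=0 bound=3 product=0
t=4: arr=3 -> substrate=2 bound=4 product=0
t=5: arr=0 -> substrate=0 bound=4 product=2
t=6: arr=0 -> substrate=0 bound=3 product=3
t=7: arr=1 -> substrate=0 bound=4 product=3
t=8: arr=0 -> substrate=0 bound=3 product=4
t=9: arr=3 -> substrate=0 bound=4 product=6
t=10: arr=0 -> substrate=0 bound=4 product=6
t=11: arr=3 -> substrate=2 bound=4 product=7
t=12: arr=0 -> substrate=2 bound=4 product=7

Answer: 0 2 3 3 4 4 3 4 3 4 4 4 4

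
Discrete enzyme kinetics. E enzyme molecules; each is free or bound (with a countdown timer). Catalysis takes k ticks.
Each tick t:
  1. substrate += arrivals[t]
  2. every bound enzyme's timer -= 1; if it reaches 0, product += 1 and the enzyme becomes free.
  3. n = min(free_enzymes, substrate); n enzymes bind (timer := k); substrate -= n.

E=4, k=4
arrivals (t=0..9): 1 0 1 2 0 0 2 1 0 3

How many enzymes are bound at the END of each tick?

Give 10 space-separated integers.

Answer: 1 1 2 4 3 3 4 3 3 4

Derivation:
t=0: arr=1 -> substrate=0 bound=1 product=0
t=1: arr=0 -> substrate=0 bound=1 product=0
t=2: arr=1 -> substrate=0 bound=2 product=0
t=3: arr=2 -> substrate=0 bound=4 product=0
t=4: arr=0 -> substrate=0 bound=3 product=1
t=5: arr=0 -> substrate=0 bound=3 product=1
t=6: arr=2 -> substrate=0 bound=4 product=2
t=7: arr=1 -> substrate=0 bound=3 product=4
t=8: arr=0 -> substrate=0 bound=3 product=4
t=9: arr=3 -> substrate=2 bound=4 product=4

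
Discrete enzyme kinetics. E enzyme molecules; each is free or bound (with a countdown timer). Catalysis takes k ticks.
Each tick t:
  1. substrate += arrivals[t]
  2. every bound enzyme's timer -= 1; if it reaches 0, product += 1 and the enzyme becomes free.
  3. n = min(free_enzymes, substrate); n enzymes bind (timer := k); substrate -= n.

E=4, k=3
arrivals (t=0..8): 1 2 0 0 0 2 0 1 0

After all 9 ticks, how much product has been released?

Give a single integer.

Answer: 5

Derivation:
t=0: arr=1 -> substrate=0 bound=1 product=0
t=1: arr=2 -> substrate=0 bound=3 product=0
t=2: arr=0 -> substrate=0 bound=3 product=0
t=3: arr=0 -> substrate=0 bound=2 product=1
t=4: arr=0 -> substrate=0 bound=0 product=3
t=5: arr=2 -> substrate=0 bound=2 product=3
t=6: arr=0 -> substrate=0 bound=2 product=3
t=7: arr=1 -> substrate=0 bound=3 product=3
t=8: arr=0 -> substrate=0 bound=1 product=5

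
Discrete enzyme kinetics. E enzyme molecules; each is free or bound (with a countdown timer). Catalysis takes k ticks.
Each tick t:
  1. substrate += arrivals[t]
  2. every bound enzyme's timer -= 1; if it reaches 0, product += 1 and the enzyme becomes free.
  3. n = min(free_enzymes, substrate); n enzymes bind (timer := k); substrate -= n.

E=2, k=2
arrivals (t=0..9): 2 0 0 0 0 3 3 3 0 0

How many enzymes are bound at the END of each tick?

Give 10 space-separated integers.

t=0: arr=2 -> substrate=0 bound=2 product=0
t=1: arr=0 -> substrate=0 bound=2 product=0
t=2: arr=0 -> substrate=0 bound=0 product=2
t=3: arr=0 -> substrate=0 bound=0 product=2
t=4: arr=0 -> substrate=0 bound=0 product=2
t=5: arr=3 -> substrate=1 bound=2 product=2
t=6: arr=3 -> substrate=4 bound=2 product=2
t=7: arr=3 -> substrate=5 bound=2 product=4
t=8: arr=0 -> substrate=5 bound=2 product=4
t=9: arr=0 -> substrate=3 bound=2 product=6

Answer: 2 2 0 0 0 2 2 2 2 2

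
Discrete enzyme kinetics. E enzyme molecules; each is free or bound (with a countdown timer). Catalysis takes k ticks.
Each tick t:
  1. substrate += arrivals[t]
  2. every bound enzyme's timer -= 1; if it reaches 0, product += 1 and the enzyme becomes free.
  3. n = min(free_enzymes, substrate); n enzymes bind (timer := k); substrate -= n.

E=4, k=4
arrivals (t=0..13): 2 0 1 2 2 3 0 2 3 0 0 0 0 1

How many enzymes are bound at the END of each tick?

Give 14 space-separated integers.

t=0: arr=2 -> substrate=0 bound=2 product=0
t=1: arr=0 -> substrate=0 bound=2 product=0
t=2: arr=1 -> substrate=0 bound=3 product=0
t=3: arr=2 -> substrate=1 bound=4 product=0
t=4: arr=2 -> substrate=1 bound=4 product=2
t=5: arr=3 -> substrate=4 bound=4 product=2
t=6: arr=0 -> substrate=3 bound=4 product=3
t=7: arr=2 -> substrate=4 bound=4 product=4
t=8: arr=3 -> substrate=5 bound=4 product=6
t=9: arr=0 -> substrate=5 bound=4 product=6
t=10: arr=0 -> substrate=4 bound=4 product=7
t=11: arr=0 -> substrate=3 bound=4 product=8
t=12: arr=0 -> substrate=1 bound=4 product=10
t=13: arr=1 -> substrate=2 bound=4 product=10

Answer: 2 2 3 4 4 4 4 4 4 4 4 4 4 4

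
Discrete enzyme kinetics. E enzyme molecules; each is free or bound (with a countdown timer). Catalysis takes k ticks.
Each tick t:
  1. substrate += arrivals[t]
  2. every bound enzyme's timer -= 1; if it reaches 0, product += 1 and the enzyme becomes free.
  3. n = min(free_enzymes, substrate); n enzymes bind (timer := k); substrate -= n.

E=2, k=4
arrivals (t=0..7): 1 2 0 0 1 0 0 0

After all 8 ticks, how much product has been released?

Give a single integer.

Answer: 2

Derivation:
t=0: arr=1 -> substrate=0 bound=1 product=0
t=1: arr=2 -> substrate=1 bound=2 product=0
t=2: arr=0 -> substrate=1 bound=2 product=0
t=3: arr=0 -> substrate=1 bound=2 product=0
t=4: arr=1 -> substrate=1 bound=2 product=1
t=5: arr=0 -> substrate=0 bound=2 product=2
t=6: arr=0 -> substrate=0 bound=2 product=2
t=7: arr=0 -> substrate=0 bound=2 product=2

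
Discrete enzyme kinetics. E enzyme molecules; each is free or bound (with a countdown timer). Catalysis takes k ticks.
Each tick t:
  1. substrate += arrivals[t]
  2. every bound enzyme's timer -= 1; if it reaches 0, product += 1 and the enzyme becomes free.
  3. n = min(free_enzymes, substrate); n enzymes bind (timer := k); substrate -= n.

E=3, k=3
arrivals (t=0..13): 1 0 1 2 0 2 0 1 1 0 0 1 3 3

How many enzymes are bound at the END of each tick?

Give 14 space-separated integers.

t=0: arr=1 -> substrate=0 bound=1 product=0
t=1: arr=0 -> substrate=0 bound=1 product=0
t=2: arr=1 -> substrate=0 bound=2 product=0
t=3: arr=2 -> substrate=0 bound=3 product=1
t=4: arr=0 -> substrate=0 bound=3 product=1
t=5: arr=2 -> substrate=1 bound=3 product=2
t=6: arr=0 -> substrate=0 bound=2 product=4
t=7: arr=1 -> substrate=0 bound=3 product=4
t=8: arr=1 -> substrate=0 bound=3 product=5
t=9: arr=0 -> substrate=0 bound=2 product=6
t=10: arr=0 -> substrate=0 bound=1 product=7
t=11: arr=1 -> substrate=0 bound=1 product=8
t=12: arr=3 -> substrate=1 bound=3 product=8
t=13: arr=3 -> substrate=4 bound=3 product=8

Answer: 1 1 2 3 3 3 2 3 3 2 1 1 3 3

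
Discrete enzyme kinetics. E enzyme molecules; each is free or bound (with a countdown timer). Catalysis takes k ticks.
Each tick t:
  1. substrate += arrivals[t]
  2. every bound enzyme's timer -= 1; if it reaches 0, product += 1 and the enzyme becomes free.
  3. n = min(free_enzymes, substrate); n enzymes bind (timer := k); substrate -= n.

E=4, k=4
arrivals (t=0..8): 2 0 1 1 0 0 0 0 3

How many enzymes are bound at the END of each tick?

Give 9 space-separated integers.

t=0: arr=2 -> substrate=0 bound=2 product=0
t=1: arr=0 -> substrate=0 bound=2 product=0
t=2: arr=1 -> substrate=0 bound=3 product=0
t=3: arr=1 -> substrate=0 bound=4 product=0
t=4: arr=0 -> substrate=0 bound=2 product=2
t=5: arr=0 -> substrate=0 bound=2 product=2
t=6: arr=0 -> substrate=0 bound=1 product=3
t=7: arr=0 -> substrate=0 bound=0 product=4
t=8: arr=3 -> substrate=0 bound=3 product=4

Answer: 2 2 3 4 2 2 1 0 3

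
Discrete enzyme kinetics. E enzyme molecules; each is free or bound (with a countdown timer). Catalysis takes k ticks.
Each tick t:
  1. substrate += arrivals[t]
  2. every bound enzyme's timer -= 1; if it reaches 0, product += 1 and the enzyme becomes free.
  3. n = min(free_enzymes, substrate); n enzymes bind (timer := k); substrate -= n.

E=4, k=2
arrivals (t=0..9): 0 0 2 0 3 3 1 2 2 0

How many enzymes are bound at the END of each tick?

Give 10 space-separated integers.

Answer: 0 0 2 2 3 4 4 4 4 3

Derivation:
t=0: arr=0 -> substrate=0 bound=0 product=0
t=1: arr=0 -> substrate=0 bound=0 product=0
t=2: arr=2 -> substrate=0 bound=2 product=0
t=3: arr=0 -> substrate=0 bound=2 product=0
t=4: arr=3 -> substrate=0 bound=3 product=2
t=5: arr=3 -> substrate=2 bound=4 product=2
t=6: arr=1 -> substrate=0 bound=4 product=5
t=7: arr=2 -> substrate=1 bound=4 product=6
t=8: arr=2 -> substrate=0 bound=4 product=9
t=9: arr=0 -> substrate=0 bound=3 product=10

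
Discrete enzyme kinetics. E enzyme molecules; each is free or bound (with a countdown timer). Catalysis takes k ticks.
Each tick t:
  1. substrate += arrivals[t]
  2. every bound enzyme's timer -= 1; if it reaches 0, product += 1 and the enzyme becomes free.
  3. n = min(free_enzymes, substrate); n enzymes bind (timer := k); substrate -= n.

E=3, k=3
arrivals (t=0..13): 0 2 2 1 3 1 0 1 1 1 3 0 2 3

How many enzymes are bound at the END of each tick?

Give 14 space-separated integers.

t=0: arr=0 -> substrate=0 bound=0 product=0
t=1: arr=2 -> substrate=0 bound=2 product=0
t=2: arr=2 -> substrate=1 bound=3 product=0
t=3: arr=1 -> substrate=2 bound=3 product=0
t=4: arr=3 -> substrate=3 bound=3 product=2
t=5: arr=1 -> substrate=3 bound=3 product=3
t=6: arr=0 -> substrate=3 bound=3 product=3
t=7: arr=1 -> substrate=2 bound=3 product=5
t=8: arr=1 -> substrate=2 bound=3 product=6
t=9: arr=1 -> substrate=3 bound=3 product=6
t=10: arr=3 -> substrate=4 bound=3 product=8
t=11: arr=0 -> substrate=3 bound=3 product=9
t=12: arr=2 -> substrate=5 bound=3 product=9
t=13: arr=3 -> substrate=6 bound=3 product=11

Answer: 0 2 3 3 3 3 3 3 3 3 3 3 3 3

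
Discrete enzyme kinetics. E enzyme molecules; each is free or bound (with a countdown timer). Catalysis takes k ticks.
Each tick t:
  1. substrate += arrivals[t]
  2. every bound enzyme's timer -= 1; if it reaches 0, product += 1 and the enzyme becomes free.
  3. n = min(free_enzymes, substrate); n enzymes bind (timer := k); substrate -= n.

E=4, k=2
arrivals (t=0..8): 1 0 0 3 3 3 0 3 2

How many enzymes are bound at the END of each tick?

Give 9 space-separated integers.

Answer: 1 1 0 3 4 4 4 4 4

Derivation:
t=0: arr=1 -> substrate=0 bound=1 product=0
t=1: arr=0 -> substrate=0 bound=1 product=0
t=2: arr=0 -> substrate=0 bound=0 product=1
t=3: arr=3 -> substrate=0 bound=3 product=1
t=4: arr=3 -> substrate=2 bound=4 product=1
t=5: arr=3 -> substrate=2 bound=4 product=4
t=6: arr=0 -> substrate=1 bound=4 product=5
t=7: arr=3 -> substrate=1 bound=4 product=8
t=8: arr=2 -> substrate=2 bound=4 product=9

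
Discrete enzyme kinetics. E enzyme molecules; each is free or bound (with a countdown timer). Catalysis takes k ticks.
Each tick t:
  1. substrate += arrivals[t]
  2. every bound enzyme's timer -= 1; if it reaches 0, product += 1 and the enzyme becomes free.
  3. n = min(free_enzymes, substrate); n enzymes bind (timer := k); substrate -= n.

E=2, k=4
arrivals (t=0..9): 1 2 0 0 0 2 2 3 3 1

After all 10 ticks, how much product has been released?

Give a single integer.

Answer: 4

Derivation:
t=0: arr=1 -> substrate=0 bound=1 product=0
t=1: arr=2 -> substrate=1 bound=2 product=0
t=2: arr=0 -> substrate=1 bound=2 product=0
t=3: arr=0 -> substrate=1 bound=2 product=0
t=4: arr=0 -> substrate=0 bound=2 product=1
t=5: arr=2 -> substrate=1 bound=2 product=2
t=6: arr=2 -> substrate=3 bound=2 product=2
t=7: arr=3 -> substrate=6 bound=2 product=2
t=8: arr=3 -> substrate=8 bound=2 product=3
t=9: arr=1 -> substrate=8 bound=2 product=4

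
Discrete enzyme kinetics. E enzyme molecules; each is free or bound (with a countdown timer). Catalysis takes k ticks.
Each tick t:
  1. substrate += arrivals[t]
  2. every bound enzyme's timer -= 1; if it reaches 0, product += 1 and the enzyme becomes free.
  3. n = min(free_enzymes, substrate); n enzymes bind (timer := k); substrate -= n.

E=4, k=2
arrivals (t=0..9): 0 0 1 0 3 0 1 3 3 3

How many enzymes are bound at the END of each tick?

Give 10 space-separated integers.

Answer: 0 0 1 1 3 3 1 4 4 4

Derivation:
t=0: arr=0 -> substrate=0 bound=0 product=0
t=1: arr=0 -> substrate=0 bound=0 product=0
t=2: arr=1 -> substrate=0 bound=1 product=0
t=3: arr=0 -> substrate=0 bound=1 product=0
t=4: arr=3 -> substrate=0 bound=3 product=1
t=5: arr=0 -> substrate=0 bound=3 product=1
t=6: arr=1 -> substrate=0 bound=1 product=4
t=7: arr=3 -> substrate=0 bound=4 product=4
t=8: arr=3 -> substrate=2 bound=4 product=5
t=9: arr=3 -> substrate=2 bound=4 product=8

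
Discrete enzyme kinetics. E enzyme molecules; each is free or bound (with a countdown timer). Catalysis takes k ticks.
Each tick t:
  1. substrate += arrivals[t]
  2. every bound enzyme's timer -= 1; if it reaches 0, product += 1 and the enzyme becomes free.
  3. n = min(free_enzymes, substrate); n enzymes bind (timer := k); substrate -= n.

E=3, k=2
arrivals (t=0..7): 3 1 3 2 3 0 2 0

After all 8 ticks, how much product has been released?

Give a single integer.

Answer: 9

Derivation:
t=0: arr=3 -> substrate=0 bound=3 product=0
t=1: arr=1 -> substrate=1 bound=3 product=0
t=2: arr=3 -> substrate=1 bound=3 product=3
t=3: arr=2 -> substrate=3 bound=3 product=3
t=4: arr=3 -> substrate=3 bound=3 product=6
t=5: arr=0 -> substrate=3 bound=3 product=6
t=6: arr=2 -> substrate=2 bound=3 product=9
t=7: arr=0 -> substrate=2 bound=3 product=9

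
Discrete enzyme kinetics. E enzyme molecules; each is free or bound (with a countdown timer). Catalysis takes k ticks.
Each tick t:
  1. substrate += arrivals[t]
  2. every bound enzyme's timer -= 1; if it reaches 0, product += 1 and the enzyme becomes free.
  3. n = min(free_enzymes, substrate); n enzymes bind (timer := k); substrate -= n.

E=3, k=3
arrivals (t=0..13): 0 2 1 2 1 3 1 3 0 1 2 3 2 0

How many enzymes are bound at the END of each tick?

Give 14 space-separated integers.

Answer: 0 2 3 3 3 3 3 3 3 3 3 3 3 3

Derivation:
t=0: arr=0 -> substrate=0 bound=0 product=0
t=1: arr=2 -> substrate=0 bound=2 product=0
t=2: arr=1 -> substrate=0 bound=3 product=0
t=3: arr=2 -> substrate=2 bound=3 product=0
t=4: arr=1 -> substrate=1 bound=3 product=2
t=5: arr=3 -> substrate=3 bound=3 product=3
t=6: arr=1 -> substrate=4 bound=3 product=3
t=7: arr=3 -> substrate=5 bound=3 product=5
t=8: arr=0 -> substrate=4 bound=3 product=6
t=9: arr=1 -> substrate=5 bound=3 product=6
t=10: arr=2 -> substrate=5 bound=3 product=8
t=11: arr=3 -> substrate=7 bound=3 product=9
t=12: arr=2 -> substrate=9 bound=3 product=9
t=13: arr=0 -> substrate=7 bound=3 product=11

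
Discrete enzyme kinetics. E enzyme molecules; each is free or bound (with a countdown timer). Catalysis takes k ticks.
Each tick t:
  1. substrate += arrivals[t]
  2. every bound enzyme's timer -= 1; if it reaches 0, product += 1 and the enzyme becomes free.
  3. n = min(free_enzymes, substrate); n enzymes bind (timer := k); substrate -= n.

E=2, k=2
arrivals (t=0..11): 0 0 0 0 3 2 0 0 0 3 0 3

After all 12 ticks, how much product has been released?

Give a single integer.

t=0: arr=0 -> substrate=0 bound=0 product=0
t=1: arr=0 -> substrate=0 bound=0 product=0
t=2: arr=0 -> substrate=0 bound=0 product=0
t=3: arr=0 -> substrate=0 bound=0 product=0
t=4: arr=3 -> substrate=1 bound=2 product=0
t=5: arr=2 -> substrate=3 bound=2 product=0
t=6: arr=0 -> substrate=1 bound=2 product=2
t=7: arr=0 -> substrate=1 bound=2 product=2
t=8: arr=0 -> substrate=0 bound=1 product=4
t=9: arr=3 -> substrate=2 bound=2 product=4
t=10: arr=0 -> substrate=1 bound=2 product=5
t=11: arr=3 -> substrate=3 bound=2 product=6

Answer: 6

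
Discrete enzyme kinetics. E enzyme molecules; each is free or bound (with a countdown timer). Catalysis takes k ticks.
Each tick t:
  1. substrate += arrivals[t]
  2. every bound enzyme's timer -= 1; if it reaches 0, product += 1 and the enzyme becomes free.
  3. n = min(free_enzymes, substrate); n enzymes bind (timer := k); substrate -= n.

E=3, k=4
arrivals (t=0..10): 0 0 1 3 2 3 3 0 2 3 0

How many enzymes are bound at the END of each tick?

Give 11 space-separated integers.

Answer: 0 0 1 3 3 3 3 3 3 3 3

Derivation:
t=0: arr=0 -> substrate=0 bound=0 product=0
t=1: arr=0 -> substrate=0 bound=0 product=0
t=2: arr=1 -> substrate=0 bound=1 product=0
t=3: arr=3 -> substrate=1 bound=3 product=0
t=4: arr=2 -> substrate=3 bound=3 product=0
t=5: arr=3 -> substrate=6 bound=3 product=0
t=6: arr=3 -> substrate=8 bound=3 product=1
t=7: arr=0 -> substrate=6 bound=3 product=3
t=8: arr=2 -> substrate=8 bound=3 product=3
t=9: arr=3 -> substrate=11 bound=3 product=3
t=10: arr=0 -> substrate=10 bound=3 product=4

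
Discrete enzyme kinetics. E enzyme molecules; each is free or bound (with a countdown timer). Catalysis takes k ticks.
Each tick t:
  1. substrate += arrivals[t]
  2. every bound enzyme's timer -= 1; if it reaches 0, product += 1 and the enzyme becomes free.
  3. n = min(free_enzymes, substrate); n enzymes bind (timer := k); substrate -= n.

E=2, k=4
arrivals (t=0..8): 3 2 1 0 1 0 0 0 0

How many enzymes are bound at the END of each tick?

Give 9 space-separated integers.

t=0: arr=3 -> substrate=1 bound=2 product=0
t=1: arr=2 -> substrate=3 bound=2 product=0
t=2: arr=1 -> substrate=4 bound=2 product=0
t=3: arr=0 -> substrate=4 bound=2 product=0
t=4: arr=1 -> substrate=3 bound=2 product=2
t=5: arr=0 -> substrate=3 bound=2 product=2
t=6: arr=0 -> substrate=3 bound=2 product=2
t=7: arr=0 -> substrate=3 bound=2 product=2
t=8: arr=0 -> substrate=1 bound=2 product=4

Answer: 2 2 2 2 2 2 2 2 2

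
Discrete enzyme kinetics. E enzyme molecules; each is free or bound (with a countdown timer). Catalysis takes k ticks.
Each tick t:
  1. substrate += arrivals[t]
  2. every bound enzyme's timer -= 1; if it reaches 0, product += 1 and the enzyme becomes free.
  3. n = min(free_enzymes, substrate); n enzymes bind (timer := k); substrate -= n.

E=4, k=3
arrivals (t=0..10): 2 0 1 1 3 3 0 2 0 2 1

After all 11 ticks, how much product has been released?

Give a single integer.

t=0: arr=2 -> substrate=0 bound=2 product=0
t=1: arr=0 -> substrate=0 bound=2 product=0
t=2: arr=1 -> substrate=0 bound=3 product=0
t=3: arr=1 -> substrate=0 bound=2 product=2
t=4: arr=3 -> substrate=1 bound=4 product=2
t=5: arr=3 -> substrate=3 bound=4 product=3
t=6: arr=0 -> substrate=2 bound=4 product=4
t=7: arr=2 -> substrate=2 bound=4 product=6
t=8: arr=0 -> substrate=1 bound=4 product=7
t=9: arr=2 -> substrate=2 bound=4 product=8
t=10: arr=1 -> substrate=1 bound=4 product=10

Answer: 10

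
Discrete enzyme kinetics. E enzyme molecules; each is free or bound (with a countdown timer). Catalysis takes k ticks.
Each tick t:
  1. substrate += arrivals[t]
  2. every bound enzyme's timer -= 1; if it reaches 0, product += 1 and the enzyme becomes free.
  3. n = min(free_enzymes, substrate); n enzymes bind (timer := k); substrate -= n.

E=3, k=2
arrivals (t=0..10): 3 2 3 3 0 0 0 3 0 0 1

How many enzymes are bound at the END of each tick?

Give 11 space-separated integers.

Answer: 3 3 3 3 3 3 2 3 3 2 1

Derivation:
t=0: arr=3 -> substrate=0 bound=3 product=0
t=1: arr=2 -> substrate=2 bound=3 product=0
t=2: arr=3 -> substrate=2 bound=3 product=3
t=3: arr=3 -> substrate=5 bound=3 product=3
t=4: arr=0 -> substrate=2 bound=3 product=6
t=5: arr=0 -> substrate=2 bound=3 product=6
t=6: arr=0 -> substrate=0 bound=2 product=9
t=7: arr=3 -> substrate=2 bound=3 product=9
t=8: arr=0 -> substrate=0 bound=3 product=11
t=9: arr=0 -> substrate=0 bound=2 product=12
t=10: arr=1 -> substrate=0 bound=1 product=14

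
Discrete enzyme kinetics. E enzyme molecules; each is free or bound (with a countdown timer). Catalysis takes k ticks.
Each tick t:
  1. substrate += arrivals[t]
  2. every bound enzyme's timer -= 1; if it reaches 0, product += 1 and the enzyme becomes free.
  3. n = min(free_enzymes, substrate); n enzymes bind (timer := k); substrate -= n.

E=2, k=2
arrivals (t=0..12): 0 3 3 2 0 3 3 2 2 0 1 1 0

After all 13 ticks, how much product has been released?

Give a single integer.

Answer: 10

Derivation:
t=0: arr=0 -> substrate=0 bound=0 product=0
t=1: arr=3 -> substrate=1 bound=2 product=0
t=2: arr=3 -> substrate=4 bound=2 product=0
t=3: arr=2 -> substrate=4 bound=2 product=2
t=4: arr=0 -> substrate=4 bound=2 product=2
t=5: arr=3 -> substrate=5 bound=2 product=4
t=6: arr=3 -> substrate=8 bound=2 product=4
t=7: arr=2 -> substrate=8 bound=2 product=6
t=8: arr=2 -> substrate=10 bound=2 product=6
t=9: arr=0 -> substrate=8 bound=2 product=8
t=10: arr=1 -> substrate=9 bound=2 product=8
t=11: arr=1 -> substrate=8 bound=2 product=10
t=12: arr=0 -> substrate=8 bound=2 product=10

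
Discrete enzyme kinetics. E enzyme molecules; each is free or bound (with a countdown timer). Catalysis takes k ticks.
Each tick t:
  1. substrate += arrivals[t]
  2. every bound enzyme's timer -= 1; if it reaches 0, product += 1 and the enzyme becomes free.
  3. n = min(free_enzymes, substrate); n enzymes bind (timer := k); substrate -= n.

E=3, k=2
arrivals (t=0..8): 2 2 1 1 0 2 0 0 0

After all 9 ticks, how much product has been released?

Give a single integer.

Answer: 8

Derivation:
t=0: arr=2 -> substrate=0 bound=2 product=0
t=1: arr=2 -> substrate=1 bound=3 product=0
t=2: arr=1 -> substrate=0 bound=3 product=2
t=3: arr=1 -> substrate=0 bound=3 product=3
t=4: arr=0 -> substrate=0 bound=1 product=5
t=5: arr=2 -> substrate=0 bound=2 product=6
t=6: arr=0 -> substrate=0 bound=2 product=6
t=7: arr=0 -> substrate=0 bound=0 product=8
t=8: arr=0 -> substrate=0 bound=0 product=8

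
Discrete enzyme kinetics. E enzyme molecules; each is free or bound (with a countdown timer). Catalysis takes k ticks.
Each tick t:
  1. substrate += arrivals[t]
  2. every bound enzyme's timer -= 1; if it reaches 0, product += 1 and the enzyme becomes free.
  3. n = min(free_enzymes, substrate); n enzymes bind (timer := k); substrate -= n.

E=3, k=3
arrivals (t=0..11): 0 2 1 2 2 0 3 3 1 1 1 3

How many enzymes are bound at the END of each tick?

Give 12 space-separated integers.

t=0: arr=0 -> substrate=0 bound=0 product=0
t=1: arr=2 -> substrate=0 bound=2 product=0
t=2: arr=1 -> substrate=0 bound=3 product=0
t=3: arr=2 -> substrate=2 bound=3 product=0
t=4: arr=2 -> substrate=2 bound=3 product=2
t=5: arr=0 -> substrate=1 bound=3 product=3
t=6: arr=3 -> substrate=4 bound=3 product=3
t=7: arr=3 -> substrate=5 bound=3 product=5
t=8: arr=1 -> substrate=5 bound=3 product=6
t=9: arr=1 -> substrate=6 bound=3 product=6
t=10: arr=1 -> substrate=5 bound=3 product=8
t=11: arr=3 -> substrate=7 bound=3 product=9

Answer: 0 2 3 3 3 3 3 3 3 3 3 3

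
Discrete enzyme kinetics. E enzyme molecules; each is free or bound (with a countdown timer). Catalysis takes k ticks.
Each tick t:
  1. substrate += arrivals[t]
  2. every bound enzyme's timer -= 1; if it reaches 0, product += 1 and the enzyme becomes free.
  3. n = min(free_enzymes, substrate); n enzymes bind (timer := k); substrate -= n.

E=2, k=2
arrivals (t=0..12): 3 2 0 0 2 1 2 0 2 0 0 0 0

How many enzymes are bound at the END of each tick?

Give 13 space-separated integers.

Answer: 2 2 2 2 2 2 2 2 2 2 2 2 0

Derivation:
t=0: arr=3 -> substrate=1 bound=2 product=0
t=1: arr=2 -> substrate=3 bound=2 product=0
t=2: arr=0 -> substrate=1 bound=2 product=2
t=3: arr=0 -> substrate=1 bound=2 product=2
t=4: arr=2 -> substrate=1 bound=2 product=4
t=5: arr=1 -> substrate=2 bound=2 product=4
t=6: arr=2 -> substrate=2 bound=2 product=6
t=7: arr=0 -> substrate=2 bound=2 product=6
t=8: arr=2 -> substrate=2 bound=2 product=8
t=9: arr=0 -> substrate=2 bound=2 product=8
t=10: arr=0 -> substrate=0 bound=2 product=10
t=11: arr=0 -> substrate=0 bound=2 product=10
t=12: arr=0 -> substrate=0 bound=0 product=12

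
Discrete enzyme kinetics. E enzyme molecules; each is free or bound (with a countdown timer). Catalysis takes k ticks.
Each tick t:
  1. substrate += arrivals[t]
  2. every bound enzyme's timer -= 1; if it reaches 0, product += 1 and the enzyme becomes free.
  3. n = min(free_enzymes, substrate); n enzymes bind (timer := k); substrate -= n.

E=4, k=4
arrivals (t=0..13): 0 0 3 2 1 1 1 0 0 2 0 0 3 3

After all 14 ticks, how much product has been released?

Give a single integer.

t=0: arr=0 -> substrate=0 bound=0 product=0
t=1: arr=0 -> substrate=0 bound=0 product=0
t=2: arr=3 -> substrate=0 bound=3 product=0
t=3: arr=2 -> substrate=1 bound=4 product=0
t=4: arr=1 -> substrate=2 bound=4 product=0
t=5: arr=1 -> substrate=3 bound=4 product=0
t=6: arr=1 -> substrate=1 bound=4 product=3
t=7: arr=0 -> substrate=0 bound=4 product=4
t=8: arr=0 -> substrate=0 bound=4 product=4
t=9: arr=2 -> substrate=2 bound=4 product=4
t=10: arr=0 -> substrate=0 bound=3 product=7
t=11: arr=0 -> substrate=0 bound=2 product=8
t=12: arr=3 -> substrate=1 bound=4 product=8
t=13: arr=3 -> substrate=4 bound=4 product=8

Answer: 8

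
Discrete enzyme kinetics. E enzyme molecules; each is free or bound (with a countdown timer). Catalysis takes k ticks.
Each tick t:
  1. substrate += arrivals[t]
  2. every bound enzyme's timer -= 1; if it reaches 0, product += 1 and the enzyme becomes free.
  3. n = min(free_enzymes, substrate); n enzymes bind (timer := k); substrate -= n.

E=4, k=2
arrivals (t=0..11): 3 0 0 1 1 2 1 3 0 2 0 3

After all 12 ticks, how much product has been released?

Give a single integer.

Answer: 13

Derivation:
t=0: arr=3 -> substrate=0 bound=3 product=0
t=1: arr=0 -> substrate=0 bound=3 product=0
t=2: arr=0 -> substrate=0 bound=0 product=3
t=3: arr=1 -> substrate=0 bound=1 product=3
t=4: arr=1 -> substrate=0 bound=2 product=3
t=5: arr=2 -> substrate=0 bound=3 product=4
t=6: arr=1 -> substrate=0 bound=3 product=5
t=7: arr=3 -> substrate=0 bound=4 product=7
t=8: arr=0 -> substrate=0 bound=3 product=8
t=9: arr=2 -> substrate=0 bound=2 product=11
t=10: arr=0 -> substrate=0 bound=2 product=11
t=11: arr=3 -> substrate=0 bound=3 product=13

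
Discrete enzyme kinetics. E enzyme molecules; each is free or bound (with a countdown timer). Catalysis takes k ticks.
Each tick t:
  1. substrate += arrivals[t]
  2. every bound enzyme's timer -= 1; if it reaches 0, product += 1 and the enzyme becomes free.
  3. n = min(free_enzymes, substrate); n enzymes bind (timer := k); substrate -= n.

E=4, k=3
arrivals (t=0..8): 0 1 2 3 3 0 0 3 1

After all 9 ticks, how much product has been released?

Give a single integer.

t=0: arr=0 -> substrate=0 bound=0 product=0
t=1: arr=1 -> substrate=0 bound=1 product=0
t=2: arr=2 -> substrate=0 bound=3 product=0
t=3: arr=3 -> substrate=2 bound=4 product=0
t=4: arr=3 -> substrate=4 bound=4 product=1
t=5: arr=0 -> substrate=2 bound=4 product=3
t=6: arr=0 -> substrate=1 bound=4 product=4
t=7: arr=3 -> substrate=3 bound=4 product=5
t=8: arr=1 -> substrate=2 bound=4 product=7

Answer: 7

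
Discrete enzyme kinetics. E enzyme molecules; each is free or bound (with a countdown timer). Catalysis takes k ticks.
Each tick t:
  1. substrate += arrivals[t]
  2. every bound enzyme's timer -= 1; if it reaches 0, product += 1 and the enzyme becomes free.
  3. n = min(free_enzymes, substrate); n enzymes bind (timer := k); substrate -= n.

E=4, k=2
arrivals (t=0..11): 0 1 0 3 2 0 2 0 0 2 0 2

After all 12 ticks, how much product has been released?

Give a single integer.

t=0: arr=0 -> substrate=0 bound=0 product=0
t=1: arr=1 -> substrate=0 bound=1 product=0
t=2: arr=0 -> substrate=0 bound=1 product=0
t=3: arr=3 -> substrate=0 bound=3 product=1
t=4: arr=2 -> substrate=1 bound=4 product=1
t=5: arr=0 -> substrate=0 bound=2 product=4
t=6: arr=2 -> substrate=0 bound=3 product=5
t=7: arr=0 -> substrate=0 bound=2 product=6
t=8: arr=0 -> substrate=0 bound=0 product=8
t=9: arr=2 -> substrate=0 bound=2 product=8
t=10: arr=0 -> substrate=0 bound=2 product=8
t=11: arr=2 -> substrate=0 bound=2 product=10

Answer: 10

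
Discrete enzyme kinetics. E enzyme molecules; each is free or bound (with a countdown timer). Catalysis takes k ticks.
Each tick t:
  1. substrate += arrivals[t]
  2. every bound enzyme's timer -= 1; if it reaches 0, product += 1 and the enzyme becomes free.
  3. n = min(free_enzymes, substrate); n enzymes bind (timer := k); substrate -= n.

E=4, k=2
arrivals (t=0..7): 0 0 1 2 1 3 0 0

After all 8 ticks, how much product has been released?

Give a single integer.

t=0: arr=0 -> substrate=0 bound=0 product=0
t=1: arr=0 -> substrate=0 bound=0 product=0
t=2: arr=1 -> substrate=0 bound=1 product=0
t=3: arr=2 -> substrate=0 bound=3 product=0
t=4: arr=1 -> substrate=0 bound=3 product=1
t=5: arr=3 -> substrate=0 bound=4 product=3
t=6: arr=0 -> substrate=0 bound=3 product=4
t=7: arr=0 -> substrate=0 bound=0 product=7

Answer: 7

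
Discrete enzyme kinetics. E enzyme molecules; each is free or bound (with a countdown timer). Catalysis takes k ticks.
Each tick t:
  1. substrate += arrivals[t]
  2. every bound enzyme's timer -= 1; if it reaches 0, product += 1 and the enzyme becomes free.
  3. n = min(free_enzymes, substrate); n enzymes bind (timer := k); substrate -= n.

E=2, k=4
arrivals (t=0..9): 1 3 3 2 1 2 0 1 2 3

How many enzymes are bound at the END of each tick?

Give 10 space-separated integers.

Answer: 1 2 2 2 2 2 2 2 2 2

Derivation:
t=0: arr=1 -> substrate=0 bound=1 product=0
t=1: arr=3 -> substrate=2 bound=2 product=0
t=2: arr=3 -> substrate=5 bound=2 product=0
t=3: arr=2 -> substrate=7 bound=2 product=0
t=4: arr=1 -> substrate=7 bound=2 product=1
t=5: arr=2 -> substrate=8 bound=2 product=2
t=6: arr=0 -> substrate=8 bound=2 product=2
t=7: arr=1 -> substrate=9 bound=2 product=2
t=8: arr=2 -> substrate=10 bound=2 product=3
t=9: arr=3 -> substrate=12 bound=2 product=4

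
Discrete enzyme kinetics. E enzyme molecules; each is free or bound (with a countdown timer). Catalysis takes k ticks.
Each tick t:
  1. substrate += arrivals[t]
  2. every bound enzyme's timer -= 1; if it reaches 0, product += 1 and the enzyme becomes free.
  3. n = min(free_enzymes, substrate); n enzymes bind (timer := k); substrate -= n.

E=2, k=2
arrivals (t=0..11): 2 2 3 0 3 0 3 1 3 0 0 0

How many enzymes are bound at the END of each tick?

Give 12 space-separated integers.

Answer: 2 2 2 2 2 2 2 2 2 2 2 2

Derivation:
t=0: arr=2 -> substrate=0 bound=2 product=0
t=1: arr=2 -> substrate=2 bound=2 product=0
t=2: arr=3 -> substrate=3 bound=2 product=2
t=3: arr=0 -> substrate=3 bound=2 product=2
t=4: arr=3 -> substrate=4 bound=2 product=4
t=5: arr=0 -> substrate=4 bound=2 product=4
t=6: arr=3 -> substrate=5 bound=2 product=6
t=7: arr=1 -> substrate=6 bound=2 product=6
t=8: arr=3 -> substrate=7 bound=2 product=8
t=9: arr=0 -> substrate=7 bound=2 product=8
t=10: arr=0 -> substrate=5 bound=2 product=10
t=11: arr=0 -> substrate=5 bound=2 product=10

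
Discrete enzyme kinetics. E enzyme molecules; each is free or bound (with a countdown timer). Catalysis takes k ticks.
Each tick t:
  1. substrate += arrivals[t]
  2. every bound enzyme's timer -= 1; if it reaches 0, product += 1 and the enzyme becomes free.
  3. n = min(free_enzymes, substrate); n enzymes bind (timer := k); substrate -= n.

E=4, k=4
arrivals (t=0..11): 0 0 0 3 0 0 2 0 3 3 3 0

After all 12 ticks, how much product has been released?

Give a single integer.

t=0: arr=0 -> substrate=0 bound=0 product=0
t=1: arr=0 -> substrate=0 bound=0 product=0
t=2: arr=0 -> substrate=0 bound=0 product=0
t=3: arr=3 -> substrate=0 bound=3 product=0
t=4: arr=0 -> substrate=0 bound=3 product=0
t=5: arr=0 -> substrate=0 bound=3 product=0
t=6: arr=2 -> substrate=1 bound=4 product=0
t=7: arr=0 -> substrate=0 bound=2 product=3
t=8: arr=3 -> substrate=1 bound=4 product=3
t=9: arr=3 -> substrate=4 bound=4 product=3
t=10: arr=3 -> substrate=6 bound=4 product=4
t=11: arr=0 -> substrate=5 bound=4 product=5

Answer: 5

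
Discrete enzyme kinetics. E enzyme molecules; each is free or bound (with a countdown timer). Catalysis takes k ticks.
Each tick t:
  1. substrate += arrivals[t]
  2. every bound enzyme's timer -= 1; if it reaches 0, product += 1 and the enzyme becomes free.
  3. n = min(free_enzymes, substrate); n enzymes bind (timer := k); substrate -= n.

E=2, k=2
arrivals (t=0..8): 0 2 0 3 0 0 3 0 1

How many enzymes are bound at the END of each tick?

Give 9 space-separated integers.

Answer: 0 2 2 2 2 1 2 2 2

Derivation:
t=0: arr=0 -> substrate=0 bound=0 product=0
t=1: arr=2 -> substrate=0 bound=2 product=0
t=2: arr=0 -> substrate=0 bound=2 product=0
t=3: arr=3 -> substrate=1 bound=2 product=2
t=4: arr=0 -> substrate=1 bound=2 product=2
t=5: arr=0 -> substrate=0 bound=1 product=4
t=6: arr=3 -> substrate=2 bound=2 product=4
t=7: arr=0 -> substrate=1 bound=2 product=5
t=8: arr=1 -> substrate=1 bound=2 product=6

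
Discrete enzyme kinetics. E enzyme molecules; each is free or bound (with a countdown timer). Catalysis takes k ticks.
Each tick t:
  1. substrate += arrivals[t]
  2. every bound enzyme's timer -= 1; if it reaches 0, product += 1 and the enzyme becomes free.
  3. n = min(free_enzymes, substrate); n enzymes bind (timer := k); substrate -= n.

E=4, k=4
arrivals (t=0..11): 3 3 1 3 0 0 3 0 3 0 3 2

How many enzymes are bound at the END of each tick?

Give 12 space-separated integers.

Answer: 3 4 4 4 4 4 4 4 4 4 4 4

Derivation:
t=0: arr=3 -> substrate=0 bound=3 product=0
t=1: arr=3 -> substrate=2 bound=4 product=0
t=2: arr=1 -> substrate=3 bound=4 product=0
t=3: arr=3 -> substrate=6 bound=4 product=0
t=4: arr=0 -> substrate=3 bound=4 product=3
t=5: arr=0 -> substrate=2 bound=4 product=4
t=6: arr=3 -> substrate=5 bound=4 product=4
t=7: arr=0 -> substrate=5 bound=4 product=4
t=8: arr=3 -> substrate=5 bound=4 product=7
t=9: arr=0 -> substrate=4 bound=4 product=8
t=10: arr=3 -> substrate=7 bound=4 product=8
t=11: arr=2 -> substrate=9 bound=4 product=8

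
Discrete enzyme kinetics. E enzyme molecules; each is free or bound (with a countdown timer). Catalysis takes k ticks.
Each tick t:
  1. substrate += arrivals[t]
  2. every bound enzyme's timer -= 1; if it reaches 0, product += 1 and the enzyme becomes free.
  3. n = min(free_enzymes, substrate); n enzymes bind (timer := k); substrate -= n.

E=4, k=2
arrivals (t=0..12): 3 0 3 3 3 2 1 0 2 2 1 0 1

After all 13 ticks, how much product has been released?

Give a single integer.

Answer: 20

Derivation:
t=0: arr=3 -> substrate=0 bound=3 product=0
t=1: arr=0 -> substrate=0 bound=3 product=0
t=2: arr=3 -> substrate=0 bound=3 product=3
t=3: arr=3 -> substrate=2 bound=4 product=3
t=4: arr=3 -> substrate=2 bound=4 product=6
t=5: arr=2 -> substrate=3 bound=4 product=7
t=6: arr=1 -> substrate=1 bound=4 product=10
t=7: arr=0 -> substrate=0 bound=4 product=11
t=8: arr=2 -> substrate=0 bound=3 product=14
t=9: arr=2 -> substrate=0 bound=4 product=15
t=10: arr=1 -> substrate=0 bound=3 product=17
t=11: arr=0 -> substrate=0 bound=1 product=19
t=12: arr=1 -> substrate=0 bound=1 product=20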